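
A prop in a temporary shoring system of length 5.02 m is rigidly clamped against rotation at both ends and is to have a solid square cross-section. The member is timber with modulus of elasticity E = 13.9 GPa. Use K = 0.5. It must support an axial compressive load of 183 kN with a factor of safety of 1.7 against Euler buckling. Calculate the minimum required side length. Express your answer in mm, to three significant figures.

a ≈ 114 mm

Required P_cr = n·P = 1.7 × 183 = 311.1 kN
L_e = K·L = 0.5 × 5.02 = 2.510 m
Required I = P_cr·L_e²/(π²E) = 3.111×10^5 × 2.510² / (π² × 1.39×10^10) = 1.429×10^-5 m⁴
I_req = 1.429×10^7 mm⁴
Solid square: I = a⁴/12  ⇒  a = (12I)^(1/4) = (12×1.429×10^7)^(1/4) = 114 mm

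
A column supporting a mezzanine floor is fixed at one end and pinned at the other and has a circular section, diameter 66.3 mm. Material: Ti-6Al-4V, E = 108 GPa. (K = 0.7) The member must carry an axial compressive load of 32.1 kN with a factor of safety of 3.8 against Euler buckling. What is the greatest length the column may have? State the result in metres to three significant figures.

I = πd⁴/64 = π×66.3⁴/64 = 9.485×10^5 mm⁴
I = 9.485×10^-7 m⁴
Required critical load P_cr = n·P = 3.8 × 32.1 = 122.0 kN = 1.220×10^5 N
From P_cr = π²EI/(K·L)²:  L = (1/K)·√(π²EI/P_cr) = (1/0.7)·√(π²×1.08×10^11×9.485×10^-7/1.220×10^5)
L = 4.11 m

L_max ≈ 4.11 m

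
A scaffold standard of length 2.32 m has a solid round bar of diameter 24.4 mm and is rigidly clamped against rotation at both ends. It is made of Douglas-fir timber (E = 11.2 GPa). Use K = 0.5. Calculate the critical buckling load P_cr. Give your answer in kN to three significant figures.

I = πd⁴/64 = π×24.4⁴/64 = 1.740×10^4 mm⁴
I = 1.740×10^4 mm⁴ = 1.740×10^-8 m⁴
Effective length L_e = K·L = 0.5 × 2.32 = 1.160 m
P_cr = π²EI / L_e² = π² × 11.2×10⁹ × 1.740×10^-8 / 1.160² = 1.429×10^3 N

P_cr ≈ 1.43 kN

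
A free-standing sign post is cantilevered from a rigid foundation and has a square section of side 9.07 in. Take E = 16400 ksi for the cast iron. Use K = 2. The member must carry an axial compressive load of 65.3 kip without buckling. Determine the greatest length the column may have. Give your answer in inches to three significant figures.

I = a⁴/12 = 9.07⁴/12 = 564.0 in⁴
At the buckling limit P_cr = P = 6.530×10^4 lb
From P_cr = π²EI/(K·L)²:  L = (1/K)·√(π²EI/P_cr) = (1/2)·√(π²×1.64×10^7×564.0/6.530×10^4)
L = 591 in

L_max ≈ 591 in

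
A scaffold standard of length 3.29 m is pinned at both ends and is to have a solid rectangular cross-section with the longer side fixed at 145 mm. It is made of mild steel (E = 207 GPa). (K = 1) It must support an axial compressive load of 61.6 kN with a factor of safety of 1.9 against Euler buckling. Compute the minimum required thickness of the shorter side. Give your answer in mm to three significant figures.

Required P_cr = n·P = 1.9 × 61.6 = 117.0 kN
L_e = K·L = 1 × 3.29 = 3.290 m
Required I = P_cr·L_e²/(π²E) = 1.170×10^5 × 3.290² / (π² × 2.07×10^11) = 6.201×10^-7 m⁴
I_req = 6.201×10^5 mm⁴
Rectangle, weak axis: I_min = h·b³/12 with h = 145 mm fixed  ⇒  b = (12I/h)^(1/3) = 37.2 mm

b ≈ 37.2 mm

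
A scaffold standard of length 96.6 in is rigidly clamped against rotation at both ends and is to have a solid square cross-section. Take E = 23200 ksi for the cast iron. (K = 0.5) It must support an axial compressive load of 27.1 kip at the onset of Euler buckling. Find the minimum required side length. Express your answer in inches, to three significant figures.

a ≈ 1.35 in

L_e = K·L = 0.5 × 96.6 = 48.30 in
Required I = P_cr·L_e²/(π²E) = 2.710×10^4 × 48.30² / (π² × 2.32×10^7) = 0.2761 in⁴
Solid square: I = a⁴/12  ⇒  a = (12I)^(1/4) = (12×0.2761)^(1/4) = 1.35 in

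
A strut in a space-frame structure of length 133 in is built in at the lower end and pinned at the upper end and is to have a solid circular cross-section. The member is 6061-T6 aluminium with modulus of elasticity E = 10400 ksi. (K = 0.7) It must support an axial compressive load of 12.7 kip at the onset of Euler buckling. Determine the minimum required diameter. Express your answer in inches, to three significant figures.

L_e = K·L = 0.7 × 133 = 93.10 in
Required I = P_cr·L_e²/(π²E) = 1.270×10^4 × 93.10² / (π² × 1.04×10^7) = 1.072 in⁴
Solid circle: I = πd⁴/64  ⇒  d = (64I/π)^(1/4) = (64×1.072/π)^(1/4) = 2.16 in

d ≈ 2.16 in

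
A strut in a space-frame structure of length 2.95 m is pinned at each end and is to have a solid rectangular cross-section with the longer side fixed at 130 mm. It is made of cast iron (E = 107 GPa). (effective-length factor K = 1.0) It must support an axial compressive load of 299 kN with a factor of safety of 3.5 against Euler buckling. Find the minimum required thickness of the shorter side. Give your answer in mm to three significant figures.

Required P_cr = n·P = 3.5 × 299 = 1046 kN
L_e = K·L = 1 × 2.95 = 2.950 m
Required I = P_cr·L_e²/(π²E) = 1.046×10^6 × 2.950² / (π² × 1.07×10^11) = 8.624×10^-6 m⁴
I_req = 8.624×10^6 mm⁴
Rectangle, weak axis: I_min = h·b³/12 with h = 130 mm fixed  ⇒  b = (12I/h)^(1/3) = 92.7 mm

b ≈ 92.7 mm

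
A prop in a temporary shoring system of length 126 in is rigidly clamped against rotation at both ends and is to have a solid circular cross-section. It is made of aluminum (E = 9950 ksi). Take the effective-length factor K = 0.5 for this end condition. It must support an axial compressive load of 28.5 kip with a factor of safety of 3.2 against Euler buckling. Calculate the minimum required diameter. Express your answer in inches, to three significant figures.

d ≈ 2.94 in

Required P_cr = n·P = 3.2 × 28.5 = 91.20 kip
L_e = K·L = 0.5 × 126 = 63.00 in
Required I = P_cr·L_e²/(π²E) = 9.120×10^4 × 63.00² / (π² × 9.95×10^6) = 3.686 in⁴
Solid circle: I = πd⁴/64  ⇒  d = (64I/π)^(1/4) = (64×3.686/π)^(1/4) = 2.94 in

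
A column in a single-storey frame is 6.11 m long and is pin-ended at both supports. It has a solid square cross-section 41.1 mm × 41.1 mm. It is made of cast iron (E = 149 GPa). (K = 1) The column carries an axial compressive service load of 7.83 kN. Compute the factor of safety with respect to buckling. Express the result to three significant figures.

I = a⁴/12 = 41.1⁴/12 = 2.378×10^5 mm⁴
I = 2.378×10^5 mm⁴ = 2.378×10^-7 m⁴
Effective length L_e = K·L = 1 × 6.11 = 6.110 m
P_cr = π²EI / L_e² = π² × 149×10⁹ × 2.378×10^-7 / 6.110² = 9.367×10^3 N
Factor of safety n = P_cr / P = 9.3668 / 7.83 = 1.20

n ≈ 1.20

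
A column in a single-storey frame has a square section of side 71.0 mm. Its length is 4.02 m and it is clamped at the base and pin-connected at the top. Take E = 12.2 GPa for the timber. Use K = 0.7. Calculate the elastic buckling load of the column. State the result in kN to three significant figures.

P_cr ≈ 32.2 kN

I = a⁴/12 = 71.0⁴/12 = 2.118×10^6 mm⁴
I = 2.118×10^6 mm⁴ = 2.118×10^-6 m⁴
Effective length L_e = K·L = 0.7 × 4.02 = 2.814 m
P_cr = π²EI / L_e² = π² × 12.2×10⁹ × 2.118×10^-6 / 2.814² = 3.220×10^4 N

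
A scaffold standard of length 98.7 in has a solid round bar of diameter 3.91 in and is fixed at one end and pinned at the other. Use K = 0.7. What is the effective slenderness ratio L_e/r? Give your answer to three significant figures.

λ ≈ 70.7

For a solid circle r = d/4 = 3.91/4 = 0.9775 in
L_e = K·L = 0.7 × 98.7 = 69.09 in
λ = L_e / r_min = 69.090 / 0.9775 = 70.7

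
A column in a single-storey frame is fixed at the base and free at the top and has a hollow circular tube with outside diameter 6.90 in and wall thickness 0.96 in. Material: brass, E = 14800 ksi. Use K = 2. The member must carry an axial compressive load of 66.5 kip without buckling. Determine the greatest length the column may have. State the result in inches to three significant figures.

L_max ≈ 211 in

Inner diameter d_i = 6.90 − 2×0.96 = 4.980 in
I = π(d_o⁴ − d_i⁴)/64 = π(6.90⁴ − 4.980⁴)/64 = 81.08 in⁴
At the buckling limit P_cr = P = 6.650×10^4 lb
From P_cr = π²EI/(K·L)²:  L = (1/K)·√(π²EI/P_cr) = (1/2)·√(π²×1.48×10^7×81.08/6.650×10^4)
L = 211 in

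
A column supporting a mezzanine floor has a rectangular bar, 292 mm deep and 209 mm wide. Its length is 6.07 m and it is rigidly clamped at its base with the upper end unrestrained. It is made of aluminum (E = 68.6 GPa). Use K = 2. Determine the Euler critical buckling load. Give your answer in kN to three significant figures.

Buckling occurs about the weak axis: I_min = h·b³/12 with b = 209 mm (the shorter side).
I_min = 292×209³/12 = 2.221×10^8 mm⁴
I = 2.221×10^8 mm⁴ = 2.221×10^-4 m⁴
Effective length L_e = K·L = 2 × 6.07 = 12.14 m
P_cr = π²EI / L_e² = π² × 68.6×10⁹ × 2.221×10^-4 / 12.14² = 1.021×10^6 N

P_cr ≈ 1020 kN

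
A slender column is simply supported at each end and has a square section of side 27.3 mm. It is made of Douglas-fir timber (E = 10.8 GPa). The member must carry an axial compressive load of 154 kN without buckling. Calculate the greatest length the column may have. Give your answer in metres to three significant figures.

L_max ≈ 0.179 m

I = a⁴/12 = 27.3⁴/12 = 4.629×10^4 mm⁴
I = 4.629×10^-8 m⁴
At the buckling limit P_cr = P = 1.540×10^5 N
From P_cr = π²EI/(K·L)²:  L = (1/K)·√(π²EI/P_cr) = (1/1)·√(π²×1.08×10^10×4.629×10^-8/1.540×10^5)
L = 0.179 m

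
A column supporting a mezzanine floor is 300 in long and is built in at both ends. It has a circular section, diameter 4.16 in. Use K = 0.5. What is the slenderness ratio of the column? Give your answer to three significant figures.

I = πd⁴/64 = π×4.16⁴/64 = 14.70 in⁴
A = 13.59 in²;  r_min = √(I/A) = √(14.70/13.59) = 1.040 in
L_e = K·L = 0.5 × 300 = 150.0 in
λ = L_e / r_min = 150.00 / 1.040 = 144

λ ≈ 144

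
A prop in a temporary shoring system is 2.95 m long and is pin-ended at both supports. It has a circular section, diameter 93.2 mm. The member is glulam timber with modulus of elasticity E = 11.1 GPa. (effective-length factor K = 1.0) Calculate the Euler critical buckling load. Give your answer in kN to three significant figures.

P_cr ≈ 46.6 kN

I = πd⁴/64 = π×93.2⁴/64 = 3.704×10^6 mm⁴
I = 3.704×10^6 mm⁴ = 3.704×10^-6 m⁴
Effective length L_e = K·L = 1 × 2.95 = 2.950 m
P_cr = π²EI / L_e² = π² × 11.1×10⁹ × 3.704×10^-6 / 2.950² = 4.662×10^4 N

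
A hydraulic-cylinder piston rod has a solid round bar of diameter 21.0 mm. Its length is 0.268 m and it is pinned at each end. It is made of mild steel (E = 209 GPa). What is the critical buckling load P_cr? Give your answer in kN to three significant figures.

P_cr ≈ 274 kN

I = πd⁴/64 = π×21.0⁴/64 = 9.547×10^3 mm⁴
I = 9.547×10^3 mm⁴ = 9.547×10^-9 m⁴
Effective length L_e = K·L = 1 × 0.268 = 0.2680 m
P_cr = π²EI / L_e² = π² × 209×10⁹ × 9.547×10^-9 / 0.2680² = 2.742×10^5 N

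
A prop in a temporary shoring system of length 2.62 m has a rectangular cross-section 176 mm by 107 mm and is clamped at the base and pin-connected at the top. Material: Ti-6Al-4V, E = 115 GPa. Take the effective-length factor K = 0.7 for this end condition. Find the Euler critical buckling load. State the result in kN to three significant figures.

Buckling occurs about the weak axis: I_min = h·b³/12 with b = 107 mm (the shorter side).
I_min = 176×107³/12 = 1.797×10^7 mm⁴
I = 1.797×10^7 mm⁴ = 1.797×10^-5 m⁴
Effective length L_e = K·L = 0.7 × 2.62 = 1.834 m
P_cr = π²EI / L_e² = π² × 115×10⁹ × 1.797×10^-5 / 1.834² = 6.063×10^6 N

P_cr ≈ 6060 kN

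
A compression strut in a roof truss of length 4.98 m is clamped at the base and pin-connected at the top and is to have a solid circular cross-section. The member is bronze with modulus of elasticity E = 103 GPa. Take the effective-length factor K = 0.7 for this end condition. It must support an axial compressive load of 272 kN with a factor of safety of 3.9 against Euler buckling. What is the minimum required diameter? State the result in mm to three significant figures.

Required P_cr = n·P = 3.9 × 272 = 1061 kN
L_e = K·L = 0.7 × 4.98 = 3.486 m
Required I = P_cr·L_e²/(π²E) = 1.061×10^6 × 3.486² / (π² × 1.03×10^11) = 1.268×10^-5 m⁴
I_req = 1.268×10^7 mm⁴
Solid circle: I = πd⁴/64  ⇒  d = (64I/π)^(1/4) = (64×1.268×10^7/π)^(1/4) = 127 mm

d ≈ 127 mm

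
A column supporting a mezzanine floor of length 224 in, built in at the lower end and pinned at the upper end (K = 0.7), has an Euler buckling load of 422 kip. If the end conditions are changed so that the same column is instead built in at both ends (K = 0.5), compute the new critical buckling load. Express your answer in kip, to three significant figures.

P_cr ≈ 827 kip

P_cr ∝ 1/K², so P_cr,new = P_cr,old × (K_old/K_new)² = 422 × (0.7/0.5)²
= 422 × 1.960 = 827 kip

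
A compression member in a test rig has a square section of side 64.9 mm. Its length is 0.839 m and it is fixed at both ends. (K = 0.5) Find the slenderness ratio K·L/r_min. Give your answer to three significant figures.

λ ≈ 22.4

For a square r = a/√12 = 64.9/√12 = 18.74 mm
L_e = K·L = 0.5 × 0.839 m = 0.4195 m = 419.50 mm
λ = L_e / r_min = 419.50 / 18.74 = 22.4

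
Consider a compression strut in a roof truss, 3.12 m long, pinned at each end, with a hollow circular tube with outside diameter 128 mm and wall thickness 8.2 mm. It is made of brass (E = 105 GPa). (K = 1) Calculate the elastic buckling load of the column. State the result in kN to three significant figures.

P_cr ≈ 592 kN

Inner diameter d_i = 128 − 2×8.2 = 111.6 mm
I = π(d_o⁴ − d_i⁴)/64 = π(128⁴ − 111.6⁴)/64 = 5.563×10^6 mm⁴
I = 5.563×10^6 mm⁴ = 5.563×10^-6 m⁴
Effective length L_e = K·L = 1 × 3.12 = 3.120 m
P_cr = π²EI / L_e² = π² × 105×10⁹ × 5.563×10^-6 / 3.120² = 5.922×10^5 N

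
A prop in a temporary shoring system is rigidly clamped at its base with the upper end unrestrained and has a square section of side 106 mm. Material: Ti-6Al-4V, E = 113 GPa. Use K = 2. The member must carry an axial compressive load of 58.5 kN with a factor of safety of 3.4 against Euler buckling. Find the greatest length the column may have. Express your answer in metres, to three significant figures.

I = a⁴/12 = 106⁴/12 = 1.052×10^7 mm⁴
I = 1.052×10^-5 m⁴
Required critical load P_cr = n·P = 3.4 × 58.5 = 198.9 kN = 1.989×10^5 N
From P_cr = π²EI/(K·L)²:  L = (1/K)·√(π²EI/P_cr) = (1/2)·√(π²×1.13×10^11×1.052×10^-5/1.989×10^5)
L = 3.84 m

L_max ≈ 3.84 m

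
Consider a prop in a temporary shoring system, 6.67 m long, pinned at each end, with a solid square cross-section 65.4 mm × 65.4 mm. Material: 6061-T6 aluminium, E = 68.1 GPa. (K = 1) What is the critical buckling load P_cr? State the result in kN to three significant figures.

P_cr ≈ 23.0 kN

I = a⁴/12 = 65.4⁴/12 = 1.525×10^6 mm⁴
I = 1.525×10^6 mm⁴ = 1.525×10^-6 m⁴
Effective length L_e = K·L = 1 × 6.67 = 6.670 m
P_cr = π²EI / L_e² = π² × 68.1×10⁹ × 1.525×10^-6 / 6.670² = 2.303×10^4 N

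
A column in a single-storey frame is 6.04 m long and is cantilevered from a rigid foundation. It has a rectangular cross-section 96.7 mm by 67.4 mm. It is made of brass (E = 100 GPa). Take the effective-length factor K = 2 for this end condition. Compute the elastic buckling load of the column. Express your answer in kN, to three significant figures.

Buckling occurs about the weak axis: I_min = h·b³/12 with b = 67.4 mm (the shorter side).
I_min = 96.7×67.4³/12 = 2.467×10^6 mm⁴
I = 2.467×10^6 mm⁴ = 2.467×10^-6 m⁴
Effective length L_e = K·L = 2 × 6.04 = 12.08 m
P_cr = π²EI / L_e² = π² × 100×10⁹ × 2.467×10^-6 / 12.08² = 1.669×10^4 N

P_cr ≈ 16.7 kN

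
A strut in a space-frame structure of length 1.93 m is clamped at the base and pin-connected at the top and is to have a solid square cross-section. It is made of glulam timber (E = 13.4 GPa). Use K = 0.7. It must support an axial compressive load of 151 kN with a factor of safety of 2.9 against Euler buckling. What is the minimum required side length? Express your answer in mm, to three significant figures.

Required P_cr = n·P = 2.9 × 151 = 437.9 kN
L_e = K·L = 0.7 × 1.93 = 1.351 m
Required I = P_cr·L_e²/(π²E) = 4.379×10^5 × 1.351² / (π² × 1.34×10^10) = 6.043×10^-6 m⁴
I_req = 6.043×10^6 mm⁴
Solid square: I = a⁴/12  ⇒  a = (12I)^(1/4) = (12×6.043×10^6)^(1/4) = 92.3 mm

a ≈ 92.3 mm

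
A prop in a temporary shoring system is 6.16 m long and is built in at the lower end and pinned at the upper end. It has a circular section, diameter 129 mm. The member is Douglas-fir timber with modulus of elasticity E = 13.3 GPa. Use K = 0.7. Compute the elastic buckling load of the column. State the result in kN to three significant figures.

P_cr ≈ 96.0 kN

I = πd⁴/64 = π×129⁴/64 = 1.359×10^7 mm⁴
I = 1.359×10^7 mm⁴ = 1.359×10^-5 m⁴
Effective length L_e = K·L = 0.7 × 6.16 = 4.312 m
P_cr = π²EI / L_e² = π² × 13.3×10⁹ × 1.359×10^-5 / 4.312² = 9.597×10^4 N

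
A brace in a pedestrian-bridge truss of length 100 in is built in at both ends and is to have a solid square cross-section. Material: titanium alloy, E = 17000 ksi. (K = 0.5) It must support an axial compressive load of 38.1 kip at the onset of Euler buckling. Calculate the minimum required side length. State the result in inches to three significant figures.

a ≈ 1.62 in

L_e = K·L = 0.5 × 100 = 50.00 in
Required I = P_cr·L_e²/(π²E) = 3.810×10^4 × 50.00² / (π² × 1.70×10^7) = 0.5677 in⁴
Solid square: I = a⁴/12  ⇒  a = (12I)^(1/4) = (12×0.5677)^(1/4) = 1.62 in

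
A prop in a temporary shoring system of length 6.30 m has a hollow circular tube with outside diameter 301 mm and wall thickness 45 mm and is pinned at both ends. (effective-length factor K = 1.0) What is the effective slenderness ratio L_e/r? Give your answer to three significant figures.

λ ≈ 68.6

Inner diameter d_i = 301 − 2×45 = 211.0 mm
I = π(d_o⁴ − d_i⁴)/64 = π(301⁴ − 211.0⁴)/64 = 3.056×10^8 mm⁴
A = 3.619×10^4 mm²;  r_min = √(I/A) = √(3.056×10^8/3.619×10^4) = 91.90 mm
L_e = K·L = 1 × 6.30 m = 6.300 m = 6300.0 mm
λ = L_e / r_min = 6300.0 / 91.90 = 68.6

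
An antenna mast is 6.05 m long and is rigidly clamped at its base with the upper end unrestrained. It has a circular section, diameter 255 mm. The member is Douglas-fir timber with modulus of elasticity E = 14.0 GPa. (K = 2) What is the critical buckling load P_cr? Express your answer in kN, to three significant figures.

P_cr ≈ 196 kN

I = πd⁴/64 = π×255⁴/64 = 2.076×10^8 mm⁴
I = 2.076×10^8 mm⁴ = 2.076×10^-4 m⁴
Effective length L_e = K·L = 2 × 6.05 = 12.10 m
P_cr = π²EI / L_e² = π² × 14.0×10⁹ × 2.076×10^-4 / 12.10² = 1.959×10^5 N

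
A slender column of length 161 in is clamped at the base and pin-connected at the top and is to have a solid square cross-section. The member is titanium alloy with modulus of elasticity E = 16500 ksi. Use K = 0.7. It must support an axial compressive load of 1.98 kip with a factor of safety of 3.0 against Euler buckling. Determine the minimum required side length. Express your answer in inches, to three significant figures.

a ≈ 1.54 in

Required P_cr = n·P = 3.0 × 1.98 = 5.940 kip
L_e = K·L = 0.7 × 161 = 112.7 in
Required I = P_cr·L_e²/(π²E) = 5.940×10^3 × 112.7² / (π² × 1.65×10^7) = 0.4633 in⁴
Solid square: I = a⁴/12  ⇒  a = (12I)^(1/4) = (12×0.4633)^(1/4) = 1.54 in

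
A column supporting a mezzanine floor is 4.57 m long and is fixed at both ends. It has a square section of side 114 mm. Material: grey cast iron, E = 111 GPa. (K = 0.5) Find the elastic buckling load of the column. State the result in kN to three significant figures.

P_cr ≈ 2950 kN

I = a⁴/12 = 114⁴/12 = 1.407×10^7 mm⁴
I = 1.407×10^7 mm⁴ = 1.407×10^-5 m⁴
Effective length L_e = K·L = 0.5 × 4.57 = 2.285 m
P_cr = π²EI / L_e² = π² × 111×10⁹ × 1.407×10^-5 / 2.285² = 2.953×10^6 N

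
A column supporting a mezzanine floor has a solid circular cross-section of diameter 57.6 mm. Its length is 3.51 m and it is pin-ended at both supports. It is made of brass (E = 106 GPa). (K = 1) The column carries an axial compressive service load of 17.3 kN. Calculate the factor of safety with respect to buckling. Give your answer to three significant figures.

I = πd⁴/64 = π×57.6⁴/64 = 5.403×10^5 mm⁴
I = 5.403×10^5 mm⁴ = 5.403×10^-7 m⁴
Effective length L_e = K·L = 1 × 3.51 = 3.510 m
P_cr = π²EI / L_e² = π² × 106×10⁹ × 5.403×10^-7 / 3.510² = 4.588×10^4 N
Factor of safety n = P_cr / P = 45.883 / 17.3 = 2.65

n ≈ 2.65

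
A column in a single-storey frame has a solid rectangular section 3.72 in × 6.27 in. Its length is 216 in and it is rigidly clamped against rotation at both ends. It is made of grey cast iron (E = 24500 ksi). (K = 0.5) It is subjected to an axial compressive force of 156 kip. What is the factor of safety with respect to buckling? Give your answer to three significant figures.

n ≈ 3.57

Buckling occurs about the weak axis: I_min = h·b³/12 with b = 3.72 in (the shorter side).
I_min = 6.27×3.72³/12 = 26.90 in⁴
Effective length L_e = K·L = 0.5 × 216 = 108.0 in
P_cr = π²EI / L_e² = π² × 24500×10³ × 26.90 / 108.0² = 5.576×10^5 lb
Factor of safety n = P_cr / P = 557.61 / 156 = 3.57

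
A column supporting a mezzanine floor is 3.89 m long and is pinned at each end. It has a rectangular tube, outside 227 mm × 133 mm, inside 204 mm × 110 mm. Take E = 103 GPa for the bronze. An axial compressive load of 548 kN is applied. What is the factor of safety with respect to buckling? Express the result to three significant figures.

n ≈ 2.68

Weak-axis I_min = (h_o·b_o³ − h_i·b_i³)/12 with b_o = 133, b_i = 110.0 mm (shorter outer/inner sides).
I_min = (227×133³ − 204.0×110.0³)/12 = 2.188×10^7 mm⁴
I = 2.188×10^7 mm⁴ = 2.188×10^-5 m⁴
Effective length L_e = K·L = 1 × 3.89 = 3.890 m
P_cr = π²EI / L_e² = π² × 103×10⁹ × 2.188×10^-5 / 3.890² = 1.470×10^6 N
Factor of safety n = P_cr / P = 1469.7 / 548 = 2.68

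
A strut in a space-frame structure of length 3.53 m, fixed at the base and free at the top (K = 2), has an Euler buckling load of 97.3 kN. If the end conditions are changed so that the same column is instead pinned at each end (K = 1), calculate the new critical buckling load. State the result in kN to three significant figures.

P_cr ∝ 1/K², so P_cr,new = P_cr,old × (K_old/K_new)² = 97.3 × (2/1)²
= 97.3 × 4.000 = 389 kN

P_cr ≈ 389 kN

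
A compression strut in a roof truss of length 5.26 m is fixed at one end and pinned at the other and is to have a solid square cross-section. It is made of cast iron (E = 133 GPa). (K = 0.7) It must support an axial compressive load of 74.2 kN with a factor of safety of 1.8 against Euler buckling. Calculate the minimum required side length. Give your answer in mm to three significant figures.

a ≈ 63.8 mm

Required P_cr = n·P = 1.8 × 74.2 = 133.6 kN
L_e = K·L = 0.7 × 5.26 = 3.682 m
Required I = P_cr·L_e²/(π²E) = 1.336×10^5 × 3.682² / (π² × 1.33×10^11) = 1.379×10^-6 m⁴
I_req = 1.379×10^6 mm⁴
Solid square: I = a⁴/12  ⇒  a = (12I)^(1/4) = (12×1.379×10^6)^(1/4) = 63.8 mm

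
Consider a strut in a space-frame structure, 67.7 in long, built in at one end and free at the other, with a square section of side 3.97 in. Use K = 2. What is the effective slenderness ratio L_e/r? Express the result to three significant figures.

λ ≈ 118

I = a⁴/12 = 3.97⁴/12 = 20.70 in⁴
A = 15.76 in²;  r_min = √(I/A) = √(20.70/15.76) = 1.146 in
L_e = K·L = 2 × 67.7 = 135.4 in
λ = L_e / r_min = 135.40 / 1.146 = 118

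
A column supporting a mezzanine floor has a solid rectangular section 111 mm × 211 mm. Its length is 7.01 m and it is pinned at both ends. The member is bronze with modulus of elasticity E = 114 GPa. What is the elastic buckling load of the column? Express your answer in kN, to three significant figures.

P_cr ≈ 551 kN

Buckling occurs about the weak axis: I_min = h·b³/12 with b = 111 mm (the shorter side).
I_min = 211×111³/12 = 2.405×10^7 mm⁴
I = 2.405×10^7 mm⁴ = 2.405×10^-5 m⁴
Effective length L_e = K·L = 1 × 7.01 = 7.010 m
P_cr = π²EI / L_e² = π² × 114×10⁹ × 2.405×10^-5 / 7.010² = 5.506×10^5 N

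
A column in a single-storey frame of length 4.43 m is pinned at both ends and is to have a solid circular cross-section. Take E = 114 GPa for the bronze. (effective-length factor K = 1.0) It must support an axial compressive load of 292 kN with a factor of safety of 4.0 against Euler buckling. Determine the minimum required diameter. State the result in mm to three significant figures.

Required P_cr = n·P = 4.0 × 292 = 1168 kN
L_e = K·L = 1 × 4.43 = 4.430 m
Required I = P_cr·L_e²/(π²E) = 1.168×10^6 × 4.430² / (π² × 1.14×10^11) = 2.037×10^-5 m⁴
I_req = 2.037×10^7 mm⁴
Solid circle: I = πd⁴/64  ⇒  d = (64I/π)^(1/4) = (64×2.037×10^7/π)^(1/4) = 143 mm

d ≈ 143 mm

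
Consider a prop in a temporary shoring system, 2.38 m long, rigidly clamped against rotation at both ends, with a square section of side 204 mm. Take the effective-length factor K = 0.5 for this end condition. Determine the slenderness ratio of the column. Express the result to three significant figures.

λ ≈ 20.2

I = a⁴/12 = 204⁴/12 = 1.443×10^8 mm⁴
A = 4.162×10^4 mm²;  r_min = √(I/A) = √(1.443×10^8/4.162×10^4) = 58.89 mm
L_e = K·L = 0.5 × 2.38 m = 1.190 m = 1190.0 mm
λ = L_e / r_min = 1190.0 / 58.89 = 20.2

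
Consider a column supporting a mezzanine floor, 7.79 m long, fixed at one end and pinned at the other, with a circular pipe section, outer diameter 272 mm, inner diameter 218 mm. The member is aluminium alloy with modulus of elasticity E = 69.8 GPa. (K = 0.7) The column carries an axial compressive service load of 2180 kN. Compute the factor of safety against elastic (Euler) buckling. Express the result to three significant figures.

d_o = 272 mm, d_i = 218 mm
I = π(d_o⁴ − d_i⁴)/64 = π(272⁴ − 218.0⁴)/64 = 1.578×10^8 mm⁴
I = 1.578×10^8 mm⁴ = 1.578×10^-4 m⁴
Effective length L_e = K·L = 0.7 × 7.79 = 5.453 m
P_cr = π²EI / L_e² = π² × 69.8×10⁹ × 1.578×10^-4 / 5.453² = 3.656×10^6 N
Factor of safety n = P_cr / P = 3656.4 / 2180 = 1.68

n ≈ 1.68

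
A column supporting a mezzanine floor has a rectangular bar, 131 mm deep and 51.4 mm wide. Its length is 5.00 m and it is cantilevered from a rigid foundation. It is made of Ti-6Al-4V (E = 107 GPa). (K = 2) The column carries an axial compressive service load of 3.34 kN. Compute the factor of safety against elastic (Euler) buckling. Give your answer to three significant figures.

Buckling occurs about the weak axis: I_min = h·b³/12 with b = 51.4 mm (the shorter side).
I_min = 131×51.4³/12 = 1.482×10^6 mm⁴
I = 1.482×10^6 mm⁴ = 1.482×10^-6 m⁴
Effective length L_e = K·L = 2 × 5.00 = 10.00 m
P_cr = π²EI / L_e² = π² × 107×10⁹ × 1.482×10^-6 / 10.00² = 1.566×10^4 N
Factor of safety n = P_cr / P = 15.655 / 3.34 = 4.69

n ≈ 4.69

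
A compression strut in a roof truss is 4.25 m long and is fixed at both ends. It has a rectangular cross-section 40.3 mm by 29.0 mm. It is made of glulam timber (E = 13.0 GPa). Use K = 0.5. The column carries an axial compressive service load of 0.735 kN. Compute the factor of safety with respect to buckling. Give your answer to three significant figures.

n ≈ 3.17

Buckling occurs about the weak axis: I_min = h·b³/12 with b = 29.0 mm (the shorter side).
I_min = 40.3×29.0³/12 = 8.191×10^4 mm⁴
I = 8.191×10^4 mm⁴ = 8.191×10^-8 m⁴
Effective length L_e = K·L = 0.5 × 4.25 = 2.125 m
P_cr = π²EI / L_e² = π² × 13.0×10⁹ × 8.191×10^-8 / 2.125² = 2.327×10^3 N
Factor of safety n = P_cr / P = 2.3272 / 0.735 = 3.17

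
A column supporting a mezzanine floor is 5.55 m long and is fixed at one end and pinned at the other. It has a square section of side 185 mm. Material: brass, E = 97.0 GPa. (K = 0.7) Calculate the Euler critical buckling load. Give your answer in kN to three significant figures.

P_cr ≈ 6190 kN

I = a⁴/12 = 185⁴/12 = 9.761×10^7 mm⁴
I = 9.761×10^7 mm⁴ = 9.761×10^-5 m⁴
Effective length L_e = K·L = 0.7 × 5.55 = 3.885 m
P_cr = π²EI / L_e² = π² × 97.0×10⁹ × 9.761×10^-5 / 3.885² = 6.191×10^6 N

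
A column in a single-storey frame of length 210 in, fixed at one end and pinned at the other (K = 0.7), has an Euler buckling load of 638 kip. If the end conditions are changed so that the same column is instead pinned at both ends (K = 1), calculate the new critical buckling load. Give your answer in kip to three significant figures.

P_cr ≈ 313 kip

P_cr ∝ 1/K², so P_cr,new = P_cr,old × (K_old/K_new)² = 638 × (0.7/1)²
= 638 × 0.4900 = 313 kip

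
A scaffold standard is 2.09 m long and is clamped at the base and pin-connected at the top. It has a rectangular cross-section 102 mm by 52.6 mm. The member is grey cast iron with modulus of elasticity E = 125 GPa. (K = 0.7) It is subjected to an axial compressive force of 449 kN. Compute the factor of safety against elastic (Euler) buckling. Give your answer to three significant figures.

n ≈ 1.59

Buckling occurs about the weak axis: I_min = h·b³/12 with b = 52.6 mm (the shorter side).
I_min = 102×52.6³/12 = 1.237×10^6 mm⁴
I = 1.237×10^6 mm⁴ = 1.237×10^-6 m⁴
Effective length L_e = K·L = 0.7 × 2.09 = 1.463 m
P_cr = π²EI / L_e² = π² × 125×10⁹ × 1.237×10^-6 / 1.463² = 7.130×10^5 N
Factor of safety n = P_cr / P = 713.01 / 449 = 1.59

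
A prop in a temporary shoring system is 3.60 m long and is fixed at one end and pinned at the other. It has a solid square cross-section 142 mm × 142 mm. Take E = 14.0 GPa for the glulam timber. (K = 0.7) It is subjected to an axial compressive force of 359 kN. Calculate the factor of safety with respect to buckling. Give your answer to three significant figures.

n ≈ 2.05

I = a⁴/12 = 142⁴/12 = 3.388×10^7 mm⁴
I = 3.388×10^7 mm⁴ = 3.388×10^-5 m⁴
Effective length L_e = K·L = 0.7 × 3.60 = 2.520 m
P_cr = π²EI / L_e² = π² × 14.0×10⁹ × 3.388×10^-5 / 2.520² = 7.372×10^5 N
Factor of safety n = P_cr / P = 737.22 / 359 = 2.05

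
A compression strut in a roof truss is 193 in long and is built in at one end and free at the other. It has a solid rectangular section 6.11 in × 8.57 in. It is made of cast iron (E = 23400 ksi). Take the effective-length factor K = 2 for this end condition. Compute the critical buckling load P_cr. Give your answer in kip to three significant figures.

P_cr ≈ 253 kip

Buckling occurs about the weak axis: I_min = h·b³/12 with b = 6.11 in (the shorter side).
I_min = 8.57×6.11³/12 = 162.9 in⁴
Effective length L_e = K·L = 2 × 193 = 386.0 in
P_cr = π²EI / L_e² = π² × 23400×10³ × 162.9 / 386.0² = 2.525×10^5 lb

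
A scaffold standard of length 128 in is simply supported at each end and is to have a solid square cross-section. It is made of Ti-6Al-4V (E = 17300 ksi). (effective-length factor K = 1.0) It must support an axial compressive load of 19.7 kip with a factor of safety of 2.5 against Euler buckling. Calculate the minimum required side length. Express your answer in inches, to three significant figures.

a ≈ 2.74 in

Required P_cr = n·P = 2.5 × 19.7 = 49.25 kip
L_e = K·L = 1 × 128 = 128.0 in
Required I = P_cr·L_e²/(π²E) = 4.925×10^4 × 128.0² / (π² × 1.73×10^7) = 4.726 in⁴
Solid square: I = a⁴/12  ⇒  a = (12I)^(1/4) = (12×4.726)^(1/4) = 2.74 in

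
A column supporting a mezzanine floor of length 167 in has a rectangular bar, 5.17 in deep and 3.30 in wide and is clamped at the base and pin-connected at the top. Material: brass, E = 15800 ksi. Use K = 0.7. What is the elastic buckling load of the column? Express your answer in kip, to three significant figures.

Buckling occurs about the weak axis: I_min = h·b³/12 with b = 3.30 in (the shorter side).
I_min = 5.17×3.30³/12 = 15.48 in⁴
Effective length L_e = K·L = 0.7 × 167 = 116.9 in
P_cr = π²EI / L_e² = π² × 15800×10³ × 15.48 / 116.9² = 1.767×10^5 lb

P_cr ≈ 177 kip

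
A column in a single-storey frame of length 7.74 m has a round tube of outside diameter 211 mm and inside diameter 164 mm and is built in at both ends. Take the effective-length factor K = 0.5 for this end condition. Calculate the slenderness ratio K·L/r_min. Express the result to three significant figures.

d_o = 211 mm, d_i = 164 mm
I = π(d_o⁴ − d_i⁴)/64 = π(211⁴ − 164.0⁴)/64 = 6.179×10^7 mm⁴
A = 1.384×10^4 mm²;  r_min = √(I/A) = √(6.179×10^7/1.384×10^4) = 66.81 mm
L_e = K·L = 0.5 × 7.74 m = 3.870 m = 3870.0 mm
λ = L_e / r_min = 3870.0 / 66.81 = 57.9

λ ≈ 57.9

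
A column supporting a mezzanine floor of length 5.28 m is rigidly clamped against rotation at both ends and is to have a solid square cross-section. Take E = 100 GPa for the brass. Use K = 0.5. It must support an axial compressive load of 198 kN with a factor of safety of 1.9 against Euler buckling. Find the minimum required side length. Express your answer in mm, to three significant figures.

Required P_cr = n·P = 1.9 × 198 = 376.2 kN
L_e = K·L = 0.5 × 5.28 = 2.640 m
Required I = P_cr·L_e²/(π²E) = 3.762×10^5 × 2.640² / (π² × 1.00×10^11) = 2.657×10^-6 m⁴
I_req = 2.657×10^6 mm⁴
Solid square: I = a⁴/12  ⇒  a = (12I)^(1/4) = (12×2.657×10^6)^(1/4) = 75.1 mm

a ≈ 75.1 mm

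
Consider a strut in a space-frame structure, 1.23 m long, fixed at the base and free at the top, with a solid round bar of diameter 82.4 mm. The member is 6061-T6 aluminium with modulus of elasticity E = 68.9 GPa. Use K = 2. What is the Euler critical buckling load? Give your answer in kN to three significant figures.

I = πd⁴/64 = π×82.4⁴/64 = 2.263×10^6 mm⁴
I = 2.263×10^6 mm⁴ = 2.263×10^-6 m⁴
Effective length L_e = K·L = 2 × 1.23 = 2.460 m
P_cr = π²EI / L_e² = π² × 68.9×10⁹ × 2.263×10^-6 / 2.460² = 2.543×10^5 N

P_cr ≈ 254 kN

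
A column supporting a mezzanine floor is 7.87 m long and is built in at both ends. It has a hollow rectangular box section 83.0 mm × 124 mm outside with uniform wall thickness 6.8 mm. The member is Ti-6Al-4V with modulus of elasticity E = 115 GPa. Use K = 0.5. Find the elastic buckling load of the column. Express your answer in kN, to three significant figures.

Inner dimensions: h_i = 124 − 2×6.8 = 110.4 mm, b_i = 83.0 − 2×6.8 = 69.40 mm
Weak-axis I_min = (h_o·b_o³ − h_i·b_i³)/12 with b_o = 83.0, b_i = 69.40 mm (shorter outer/inner sides).
I_min = (124×83.0³ − 110.4×69.40³)/12 = 2.833×10^6 mm⁴
I = 2.833×10^6 mm⁴ = 2.833×10^-6 m⁴
Effective length L_e = K·L = 0.5 × 7.87 = 3.935 m
P_cr = π²EI / L_e² = π² × 115×10⁹ × 2.833×10^-6 / 3.935² = 2.077×10^5 N

P_cr ≈ 208 kN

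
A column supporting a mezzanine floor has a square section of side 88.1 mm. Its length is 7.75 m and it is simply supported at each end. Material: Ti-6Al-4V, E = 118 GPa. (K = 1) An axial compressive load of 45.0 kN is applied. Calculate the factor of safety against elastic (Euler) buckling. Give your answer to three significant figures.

I = a⁴/12 = 88.1⁴/12 = 5.020×10^6 mm⁴
I = 5.020×10^6 mm⁴ = 5.020×10^-6 m⁴
Effective length L_e = K·L = 1 × 7.75 = 7.750 m
P_cr = π²EI / L_e² = π² × 118×10⁹ × 5.020×10^-6 / 7.750² = 9.734×10^4 N
Factor of safety n = P_cr / P = 97.342 / 45.0 = 2.16

n ≈ 2.16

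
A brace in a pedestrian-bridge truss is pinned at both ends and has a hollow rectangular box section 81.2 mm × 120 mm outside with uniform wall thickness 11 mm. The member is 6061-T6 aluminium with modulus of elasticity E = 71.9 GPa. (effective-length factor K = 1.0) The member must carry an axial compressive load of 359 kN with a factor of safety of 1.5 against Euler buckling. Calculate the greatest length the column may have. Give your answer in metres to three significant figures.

Inner dimensions: h_i = 120 − 2×11 = 98.00 mm, b_i = 81.2 − 2×11 = 59.20 mm
Weak-axis I_min = (h_o·b_o³ − h_i·b_i³)/12 with b_o = 81.2, b_i = 59.20 mm (shorter outer/inner sides).
I_min = (120×81.2³ − 98.00×59.20³)/12 = 3.659×10^6 mm⁴
I = 3.659×10^-6 m⁴
Required critical load P_cr = n·P = 1.5 × 359 = 538.5 kN = 5.385×10^5 N
From P_cr = π²EI/(K·L)²:  L = (1/K)·√(π²EI/P_cr) = (1/1)·√(π²×7.19×10^10×3.659×10^-6/5.385×10^5)
L = 2.20 m

L_max ≈ 2.20 m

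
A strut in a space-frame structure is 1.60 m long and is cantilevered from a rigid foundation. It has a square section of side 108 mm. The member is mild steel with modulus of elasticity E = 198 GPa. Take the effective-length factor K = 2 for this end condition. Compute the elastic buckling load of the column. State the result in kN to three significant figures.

P_cr ≈ 2160 kN

I = a⁴/12 = 108⁴/12 = 1.134×10^7 mm⁴
I = 1.134×10^7 mm⁴ = 1.134×10^-5 m⁴
Effective length L_e = K·L = 2 × 1.60 = 3.200 m
P_cr = π²EI / L_e² = π² × 198×10⁹ × 1.134×10^-5 / 3.200² = 2.164×10^6 N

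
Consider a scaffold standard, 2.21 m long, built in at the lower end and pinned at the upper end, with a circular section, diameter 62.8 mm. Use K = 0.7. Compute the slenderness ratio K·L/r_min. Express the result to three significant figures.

λ ≈ 98.5

For a solid circle r = d/4 = 62.8/4 = 15.70 mm
L_e = K·L = 0.7 × 2.21 m = 1.547 m = 1547.0 mm
λ = L_e / r_min = 1547.0 / 15.70 = 98.5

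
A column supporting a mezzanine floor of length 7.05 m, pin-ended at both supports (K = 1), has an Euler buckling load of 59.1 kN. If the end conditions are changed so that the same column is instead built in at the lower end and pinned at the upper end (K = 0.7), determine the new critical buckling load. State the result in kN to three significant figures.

P_cr ≈ 121 kN

P_cr ∝ 1/K², so P_cr,new = P_cr,old × (K_old/K_new)² = 59.1 × (1/0.7)²
= 59.1 × 2.041 = 121 kN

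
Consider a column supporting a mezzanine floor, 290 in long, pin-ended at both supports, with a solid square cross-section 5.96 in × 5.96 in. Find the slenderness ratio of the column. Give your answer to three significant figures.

λ ≈ 169

For a square r = a/√12 = 5.96/√12 = 1.721 in
L_e = K·L = 1 × 290 = 290.0 in
λ = L_e / r_min = 290.00 / 1.721 = 169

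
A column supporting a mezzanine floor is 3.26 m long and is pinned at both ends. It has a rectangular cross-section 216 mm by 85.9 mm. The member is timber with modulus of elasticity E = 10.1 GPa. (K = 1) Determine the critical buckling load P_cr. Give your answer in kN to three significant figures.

P_cr ≈ 107 kN

Buckling occurs about the weak axis: I_min = h·b³/12 with b = 85.9 mm (the shorter side).
I_min = 216×85.9³/12 = 1.141×10^7 mm⁴
I = 1.141×10^7 mm⁴ = 1.141×10^-5 m⁴
Effective length L_e = K·L = 1 × 3.26 = 3.260 m
P_cr = π²EI / L_e² = π² × 10.1×10⁹ × 1.141×10^-5 / 3.260² = 1.070×10^5 N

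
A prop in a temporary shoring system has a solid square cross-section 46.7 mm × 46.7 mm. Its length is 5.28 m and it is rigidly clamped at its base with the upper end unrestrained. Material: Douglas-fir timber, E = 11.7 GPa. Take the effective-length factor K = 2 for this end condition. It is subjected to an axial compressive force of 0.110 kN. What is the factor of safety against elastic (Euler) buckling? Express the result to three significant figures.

n ≈ 3.73

I = a⁴/12 = 46.7⁴/12 = 3.964×10^5 mm⁴
I = 3.964×10^5 mm⁴ = 3.964×10^-7 m⁴
Effective length L_e = K·L = 2 × 5.28 = 10.56 m
P_cr = π²EI / L_e² = π² × 11.7×10⁹ × 3.964×10^-7 / 10.56² = 410.4 N
Factor of safety n = P_cr / P = 0.41043 / 0.110 = 3.73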